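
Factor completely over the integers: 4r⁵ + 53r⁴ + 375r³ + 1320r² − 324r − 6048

Among the possible rational roots, r = −6 is a root, giving the factor (r + 6) and quotient 4r⁴ + 29r³ + 201r² + 114r − 1008.
Continuing, r = −3 is a root, so (r + 3) is a factor; dividing leaves 4r³ + 17r² + 150r − 336.
Next, r = 7/4 is a root, so (4r − 7) is a factor; dividing leaves r² + 6r + 48.
The quadratic r² + 6r + 48 has discriminant −156 < 0 and is irreducible over ℤ.

(4r − 7)(r + 3)(r + 6)(r² + 6r + 48)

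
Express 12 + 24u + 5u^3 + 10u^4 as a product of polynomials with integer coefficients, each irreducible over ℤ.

Group as (10u^4 + 24u) + (5u^3 + 12) = 2u(5u^3 + 12) + (5u^3 + 12).
Both groups share the factor (5u^3 + 12).

(2u + 1)(5u^3 + 12)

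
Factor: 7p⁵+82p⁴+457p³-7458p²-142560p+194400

Among the possible rational roots, p = 10 is a root, giving the factor (p-10) and quotient 7p⁴+152p³+1977p²+12312p-19440.
Continuing, p = -12 is a root, so (p+12) is a factor; dividing leaves 7p³+68p²+1161p-1620.
Then p = 9/7 is a root, so (7p-9) is a factor; dividing leaves p²+11p+180.
The quadratic p²+11p+180 has discriminant -599 < 0 and is irreducible over ℤ.

(7p-9)(p+12)(p-10)(p²+11p+180)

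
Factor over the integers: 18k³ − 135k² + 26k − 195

Group as (18k³ + 26k) + (−135k² − 195) = 2k(9k² + 13) − 15(9k² + 13).
Both groups share the factor (9k² + 13).

(2k − 15)(9k² + 13)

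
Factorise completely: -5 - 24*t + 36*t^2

Need a pair with product 36·(-5) = -180 and sum -24: that's 6 and -30.
Split the middle term: 36*t^2 + 6*t - 30*t - 5 = 6*t*(6*t + 1) - 5*(6*t + 1).

(6*t + 1)*(6*t - 5)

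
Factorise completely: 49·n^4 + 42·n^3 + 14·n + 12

Group as (49·n^4 + 14·n) + (42·n^3 + 12) = 7·n·(7·n^3 + 2) + 6·(7·n^3 + 2).
Both groups share the factor (7·n^3 + 2).

(7·n + 6)·(7·n^3 + 2)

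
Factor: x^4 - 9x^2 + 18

Substitute u = x^2 to get a quadratic in u, then factor.
x^2 - 6 is irreducible over ℤ (6 is not a perfect square).
x^2 - 3 is irreducible over ℤ (3 is not a perfect square).

(x^2 - 3)(x^2 - 6)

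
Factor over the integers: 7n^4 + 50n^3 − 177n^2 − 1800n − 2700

Among the possible rational roots, n = −15/7 is a root, so (7n + 15) is a factor; dividing leaves n^3 + 5n^2 − 36n − 180.
Then n = −6 is a root, so (n + 6) divides it; the quotient is n^2 − n − 30.
The remaining quadratic factors as (n + 5)(n − 6).

(7n + 15)(n + 5)(n + 6)(n − 6)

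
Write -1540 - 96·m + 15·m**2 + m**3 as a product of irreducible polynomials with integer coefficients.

Testing divisors of the constant over divisors of the leading coefficient, m = -11 is a root, giving the factor (m + 11) and quotient m**2 + 4·m - 140.
The remaining quadratic factors as (m - 10)(m + 14).

(m + 11)·(m + 14)·(m - 10)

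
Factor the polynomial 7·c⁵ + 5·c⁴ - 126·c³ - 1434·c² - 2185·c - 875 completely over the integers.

(7·c + 5)·(c + 1)·(c - 7)·(c² + 6·c + 25)

By the rational root theorem, c = -5/7 is a root, so (7·c + 5) divides it; the quotient is c⁴ - 18·c² - 192·c - 175.
Next, c = 7 is a root, giving the factor (c - 7) and quotient c³ + 7·c² + 31·c + 25.
Next, c = -1 is a root, giving the factor (c + 1) and quotient c² + 6·c + 25.
The quadratic c² + 6·c + 25 has discriminant -64 < 0 and is irreducible over ℤ.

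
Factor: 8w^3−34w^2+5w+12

(2w+1)(4w−3)(w−4)

Testing divisors of the constant over divisors of the leading coefficient, w = −1/2 is a root, so (2w+1) is a factor; dividing leaves 4w^2−19w+12.
The remaining quadratic factors as (w−4)(4w−3).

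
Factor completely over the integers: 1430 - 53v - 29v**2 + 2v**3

(2v + 13)(v - 10)(v - 11)

Among the possible rational roots, v = 10 is a root, so (v - 10) is a factor; dividing leaves 2v**2 - 9v - 143.
The remaining quadratic factors as (2v + 13)(v - 11).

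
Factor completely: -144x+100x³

4x(5x+6)(5x-6)

Pull out the common factor 4x; 25x²-36 is a difference of squares.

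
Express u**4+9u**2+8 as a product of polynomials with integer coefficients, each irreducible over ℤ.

Substitute w = u**2 to get a quadratic in w, then factor.
u**2+8 is irreducible over ℤ (always positive, so no real roots).
u**2+1 is irreducible over ℤ (sum of squares).

(u**2+1)(u**2+8)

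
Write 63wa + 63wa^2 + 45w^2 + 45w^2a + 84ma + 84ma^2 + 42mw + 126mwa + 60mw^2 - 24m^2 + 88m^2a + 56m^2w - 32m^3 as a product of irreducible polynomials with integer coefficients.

Group: 2m(-16m^2 - 12mw - 12ma - 12m - 9wa - 9w) + (-5w - 7a)(-16m^2 - 12mw - 12ma - 12m - 9wa - 9w); both groups contain (-16m^2 - 12mw - 12ma - 12m - 9wa - 9w), so (2m - 5w - 7a) is a factor with cofactor -16m^2 - 12mw - 12ma - 12m - 9wa - 9w.
The cofactor groups again: -16m^2 - 12mw - 12ma - 12m - 9wa - 9w = -4m(4m + 3a + 3) - 3w(4m + 3a + 3); both groups contain (4m + 3a + 3), giving -(4m + 3w)(4m + 3a + 3).

-(2m - 5w - 7a)(4m + 3a + 3)(4m + 3w)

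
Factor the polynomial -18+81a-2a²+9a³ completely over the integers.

(9a-2)(a²+9)

Group as (9a³+81a) + (-2a²-18) = 9a(a²+9) - 2(a²+9).
Both groups share the factor (a²+9).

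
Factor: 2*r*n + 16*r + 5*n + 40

(2*r + 5)*(n + 8)

Group as (2*r*n + 16*r) + (5*n + 40) = 2*r*(n + 8) + 5*(n + 8).
Both groups share the factor (n + 8).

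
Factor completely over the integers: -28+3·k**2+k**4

(k+2)·(k-2)·(k**2+7)

Substitute u = k**2 to get a quadratic in u, then factor.
k**2-4 is a difference of squares.
k**2+7 is irreducible over ℤ (always positive, so no real roots).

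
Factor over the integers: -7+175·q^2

7·(5·q+1)·(5·q-1)

Every term has a factor of 7. Then 25·q^2-1 = (5·q)² − (1)².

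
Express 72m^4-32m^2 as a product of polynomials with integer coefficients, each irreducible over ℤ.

Factor out 8m^2, leaving 9m^2-4, which is a difference of two squares.

8m^2(3m+2)(3m-2)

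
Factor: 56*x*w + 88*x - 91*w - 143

(7*w + 11)*(8*x - 13)

Group as (56*x*w + 88*x) + (-91*w - 143) = 8*x*(7*w + 11) - 13*(7*w + 11).
Both groups share the factor (7*w + 11).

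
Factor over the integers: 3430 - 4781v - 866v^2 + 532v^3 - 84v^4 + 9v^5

Trying the rational-root candidates, v = -7/3 is a root, so (3v + 7) divides it; the quotient is 3v^4 - 35v^3 + 259v^2 - 893v + 490.
Next, v = 2/3 is a root, so (3v - 2) is a factor; dividing leaves v^3 - 11v^2 + 79v - 245.
Next, v = 5 is a root, so (v - 5) divides it; the quotient is v^2 - 6v + 49.
The quadratic v^2 - 6v + 49 has discriminant -160 < 0 and is irreducible over ℤ.

(3v + 7)(3v - 2)(v - 5)(v^2 - 6v + 49)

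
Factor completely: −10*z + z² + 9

Two integers with product 9 and sum −10 are −9 and −1.

(z − 1)*(z − 9)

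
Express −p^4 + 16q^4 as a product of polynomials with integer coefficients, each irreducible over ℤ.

Write as (4q^2)² − (p^2)², then factor 4q^2 − p^2 once more.

(2q − p)(2q + p)(4q^2 + p^2)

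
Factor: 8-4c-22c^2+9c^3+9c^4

(3c+2)(3c-2)(c+2)(c-1)

By the rational root theorem, c = 1 is a root, so (c-1) is a factor; dividing leaves 9c^3+18c^2-4c-8.
Continuing, c = 2/3 is a root, giving the factor (3c-2) and quotient 3c^2+8c+4.
The remaining quadratic factors as (3c+2)(c+2).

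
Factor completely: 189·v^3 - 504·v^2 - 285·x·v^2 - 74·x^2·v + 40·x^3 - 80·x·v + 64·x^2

(5·x - 3·v + 8)·(2·x - 7·v)·(4·x + 9·v)

Group: 2·x·(20·x^2 + 33·x·v + 32·x - 27·v^2 + 72·v) - 7·v·(20·x^2 + 33·x·v + 32·x - 27·v^2 + 72·v); both groups contain (20·x^2 + 33·x·v + 32·x - 27·v^2 + 72·v), so (2·x - 7·v) is a factor with cofactor 20·x^2 + 33·x·v + 32·x - 27·v^2 + 72·v.
The cofactor groups again: 20·x^2 + 33·x·v + 32·x - 27·v^2 + 72·v = 5·x·(4·x + 9·v) + (-3·v + 8)·(4·x + 9·v); both groups contain (4·x + 9·v), giving (5·x - 3·v + 8)·(4·x + 9·v).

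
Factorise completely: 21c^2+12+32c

Need a pair with product 21·12 = 252 and sum 32: that's 14 and 18.
Split the middle term: 21c^2+14c + 18c+12 = 7c(3c+2) + 6(3c+2).

(3c+2)(7c+6)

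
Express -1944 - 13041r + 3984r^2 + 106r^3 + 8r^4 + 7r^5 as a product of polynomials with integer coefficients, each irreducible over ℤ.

(7r + 1)(r + 9)(r - 3)(r^2 - 5r + 72)

By the rational root theorem, r = -1/7 is a root, so (7r + 1) divides it; the quotient is r^4 + r^3 + 15r^2 + 567r - 1944.
Next, r = 3 is a root, so (r - 3) divides it; the quotient is r^3 + 4r^2 + 27r + 648.
Continuing, r = -9 is a root, giving the factor (r + 9) and quotient r^2 - 5r + 72.
The quadratic r^2 - 5r + 72 has discriminant -263 < 0 and is irreducible over ℤ.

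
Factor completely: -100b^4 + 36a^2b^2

Every term has a factor of 4b^2. Then 9a^2 - 25b^2 = (3a)² − (5b)².

4b^2(3a + 5b)(3a - 5b)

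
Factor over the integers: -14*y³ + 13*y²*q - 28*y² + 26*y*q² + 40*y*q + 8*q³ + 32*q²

Group: 2*y*(-7*y² + 10*y*q + 8*q²) + (q + 4)*(-7*y² + 10*y*q + 8*q²); both groups contain (-7*y² + 10*y*q + 8*q²), so (2*y + q + 4) is a factor with cofactor -7*y² + 10*y*q + 8*q².
The cofactor groups again: -7*y² + 10*y*q + 8*q² = -y*(7*y + 4*q) + 2*q*(7*y + 4*q); both groups contain (7*y + 4*q), giving -(y - 2*q)*(7*y + 4*q).

-(y - 2*q)*(7*y + 4*q)*(2*y + q + 4)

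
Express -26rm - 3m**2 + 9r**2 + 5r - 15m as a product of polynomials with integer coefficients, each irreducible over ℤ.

(r - 3m)(9r + m + 5)

Group: r(9r + m + 5) - 3m(9r + m + 5); both groups contain (9r + m + 5).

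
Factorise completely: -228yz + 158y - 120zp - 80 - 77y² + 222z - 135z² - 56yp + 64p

-(7y + 15z - 8)(11y + 9z + 8p - 10)

Group: -7y(11y + 9z + 8p - 10) + (-15z + 8)(11y + 9z + 8p - 10); both groups contain (11y + 9z + 8p - 10).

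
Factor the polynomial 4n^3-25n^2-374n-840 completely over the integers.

Among the possible rational roots, n = -4 is a root, so (n+4) is a factor; dividing leaves 4n^2-41n-210.
The remaining quadratic factors as (n-14)(4n+15).

(4n+15)(n+4)(n-14)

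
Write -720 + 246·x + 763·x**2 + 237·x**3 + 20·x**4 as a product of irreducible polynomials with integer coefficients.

Trying the rational-root candidates, x = -5 is a root, giving the factor (x + 5) and quotient 20·x**3 + 137·x**2 + 78·x - 144.
Next, x = -8/5 is a root, so (5·x + 8) divides it; the quotient is 4·x**2 + 21·x - 18.
The remaining quadratic factors as (x + 6)(4·x - 3).

(4·x - 3)·(5·x + 8)·(x + 5)·(x + 6)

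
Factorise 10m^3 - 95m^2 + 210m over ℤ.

Pull out the common factor 5m, then factor the remaining trinomial.

5m(2m - 7)(m - 6)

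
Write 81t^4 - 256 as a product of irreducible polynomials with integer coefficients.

Write as (9t^2)² − (16)², then factor 9t^2 - 16 once more.

(3t + 4)(3t - 4)(9t^2 + 16)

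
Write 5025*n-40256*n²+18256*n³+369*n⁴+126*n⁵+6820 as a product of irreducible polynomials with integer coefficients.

Among the possible rational roots, n = 11/6 is a root, so (6*n-11) is a factor; dividing leaves 21*n⁴+100*n³+3226*n²-795*n-620.
Then n = -1/3 is a root, giving the factor (3*n+1) and quotient 7*n³+31*n²+1065*n-620.
Continuing, n = 4/7 is a root, so (7*n-4) is a factor; dividing leaves n²+5*n+155.
The quadratic n²+5*n+155 has discriminant -595 < 0 and is irreducible over ℤ.

(3*n+1)*(6*n-11)*(7*n-4)*(n²+5*n+155)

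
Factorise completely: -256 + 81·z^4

Difference of squares twice: with A = 3·z and B = 4, A⁴ − B⁴ = (A² − B²)(A² + B²), and A² − B² factors again.

(3·z + 4)·(3·z - 4)·(9·z^2 + 16)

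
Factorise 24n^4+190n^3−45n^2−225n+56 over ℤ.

Testing divisors of the constant over divisors of the leading coefficient, n = −7/6 is a root, so (6n+7) is a factor; dividing leaves 4n^3+27n^2−39n+8.
Continuing, n = 1 is a root, giving the factor (n−1) and quotient 4n^2+31n−8.
The remaining quadratic factors as (4n−1)(n+8).

(4n−1)(6n+7)(n+8)(n−1)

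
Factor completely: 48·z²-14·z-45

(6·z+5)·(8·z-9)

Need a pair with product 48·(-45) = -2160 and sum -14: that's -54 and 40.
Split the middle term: 48·z²-54·z + 40·z-45 = 6·z·(8·z-9) + 5·(8·z-9).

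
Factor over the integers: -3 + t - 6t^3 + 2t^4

(t - 3)(2t^3 + 1)

Group as (2t^4 + t) + (-6t^3 - 3) = t(2t^3 + 1) - 3(2t^3 + 1).
Both groups share the factor (2t^3 + 1).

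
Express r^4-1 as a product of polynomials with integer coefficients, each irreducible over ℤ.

(r+1)*(r-1)*(r^2+1)

Write as (r^2)² − (1)², then factor r^2-1 once more.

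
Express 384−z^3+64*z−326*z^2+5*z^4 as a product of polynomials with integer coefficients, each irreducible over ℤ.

(5*z−6)*(z+1)*(z+8)*(z−8)

Testing divisors of the constant over divisors of the leading coefficient, z = −8 is a root, so (z+8) divides it; the quotient is 5*z^3−41*z^2+2*z+48.
Continuing, z = 8 is a root, giving the factor (z−8) and quotient 5*z^2−z−6.
The remaining quadratic factors as (5*z−6)(z+1).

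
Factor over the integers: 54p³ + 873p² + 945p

Pull out the common factor 9p, then factor the remaining trinomial.

9p(6p + 7)(p + 15)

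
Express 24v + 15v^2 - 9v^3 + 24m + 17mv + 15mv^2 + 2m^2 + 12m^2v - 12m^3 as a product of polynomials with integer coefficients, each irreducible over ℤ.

-(2m - 3v - 3)(6m - 3v + 8)(m + v)

Group: m(-12m^2 + 24mv + 2m - 9v^2 + 15v + 24) + v(-12m^2 + 24mv + 2m - 9v^2 + 15v + 24); both groups contain (-12m^2 + 24mv + 2m - 9v^2 + 15v + 24), so (m + v) is a factor with cofactor -12m^2 + 24mv + 2m - 9v^2 + 15v + 24.
The cofactor groups again: -12m^2 + 24mv + 2m - 9v^2 + 15v + 24 = -2m(6m - 3v + 8) + (3v + 3)(6m - 3v + 8); both groups contain (6m - 3v + 8), giving -(2m - 3v - 3)(6m - 3v + 8).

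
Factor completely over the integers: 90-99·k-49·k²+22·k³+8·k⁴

(2·k+5)·(4·k-3)·(k+3)·(k-2)

Testing divisors of the constant over divisors of the leading coefficient, k = 2 is a root, so (k-2) divides it; the quotient is 8·k³+38·k²+27·k-45.
Continuing, k = -3 is a root, so (k+3) is a factor; dividing leaves 8·k²+14·k-15.
The remaining quadratic factors as (2·k+5)(4·k-3).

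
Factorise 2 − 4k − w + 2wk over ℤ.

(2k − 1)(w − 2)

Group as (2wk − w) + (−4k + 2) = w(2k − 1) − 2(2k − 1).
Both groups share the factor (2k − 1).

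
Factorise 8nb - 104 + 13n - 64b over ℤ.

(8b + 13)(n - 8)

Group as (8nb + 13n) + (-64b - 104) = n(8b + 13) - 8(8b + 13).
Both groups share the factor (8b + 13).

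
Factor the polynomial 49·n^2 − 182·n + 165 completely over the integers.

Need a pair with product 49·165 = 8085 and sum −182: that's −105 and −77.
Split the middle term: 49·n^2 − 105·n − 77·n + 165 = 7·n·(7·n − 15) − 11·(7·n − 15).

(7·n − 11)·(7·n − 15)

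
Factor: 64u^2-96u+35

Need a pair with product 64·35 = 2240 and sum -96: that's -56 and -40.
Split the middle term: 64u^2-56u - 40u+35 = 8u(8u-7) - 5(8u-7).

(8u-5)(8u-7)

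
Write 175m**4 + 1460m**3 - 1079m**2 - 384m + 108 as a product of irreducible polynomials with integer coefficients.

Trying the rational-root candidates, m = -2/5 is a root, giving the factor (5m + 2) and quotient 35m**3 + 278m**2 - 327m + 54.
Then m = 6/7 is a root, so (7m - 6) divides it; the quotient is 5m**2 + 44m - 9.
The remaining quadratic factors as (5m - 1)(m + 9).

(5m + 2)(5m - 1)(7m - 6)(m + 9)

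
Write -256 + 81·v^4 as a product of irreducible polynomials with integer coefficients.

Difference of squares twice: with A = 3·v and B = 4, A⁴ − B⁴ = (A² − B²)(A² + B²), and A² − B² factors again.

(3·v + 4)·(3·v - 4)·(9·v^2 + 16)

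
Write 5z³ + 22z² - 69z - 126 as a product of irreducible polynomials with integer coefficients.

(5z + 7)(z + 6)(z - 3)

Testing divisors of the constant over divisors of the leading coefficient, z = 3 is a root, so (z - 3) divides it; the quotient is 5z² + 37z + 42.
The remaining quadratic factors as (5z + 7)(z + 6).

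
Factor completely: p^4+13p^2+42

Substitute u = p^2 to get a quadratic in u, then factor.
p^2+6 is irreducible over ℤ (always positive, so no real roots).
p^2+7 is irreducible over ℤ (always positive, so no real roots).

(p^2+6)(p^2+7)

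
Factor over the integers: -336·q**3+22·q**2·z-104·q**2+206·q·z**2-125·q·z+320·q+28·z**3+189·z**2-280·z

-(6·q+4·z-5)·(7·q+z+8)·(8·q-7·z)

Group: 8·q·(-42·q**2-34·q·z-13·q-4·z**2-27·z+40) - 7·z·(-42·q**2-34·q·z-13·q-4·z**2-27·z+40); both groups contain (-42·q**2-34·q·z-13·q-4·z**2-27·z+40), so (8·q-7·z) is a factor with cofactor -42·q**2-34·q·z-13·q-4·z**2-27·z+40.
The cofactor groups again: -42·q**2-34·q·z-13·q-4·z**2-27·z+40 = -6·q·(7·q+z+8) + (-4·z+5)·(7·q+z+8); both groups contain (7·q+z+8), giving -(6·q+4·z-5)·(7·q+z+8).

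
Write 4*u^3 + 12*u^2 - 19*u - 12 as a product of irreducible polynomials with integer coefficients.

(2*u + 1)*(2*u - 3)*(u + 4)

Among the possible rational roots, u = -1/2 is a root, so (2*u + 1) divides it; the quotient is 2*u^2 + 5*u - 12.
The remaining quadratic factors as (2*u - 3)(u + 4).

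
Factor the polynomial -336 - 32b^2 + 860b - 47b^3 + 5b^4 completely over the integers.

Testing divisors of the constant over divisors of the leading coefficient, b = 2/5 is a root, so (5b - 2) is a factor; dividing leaves b^3 - 9b^2 - 10b + 168.
Continuing, b = -4 is a root, giving the factor (b + 4) and quotient b^2 - 13b + 42.
The remaining quadratic factors as (b - 6)(b - 7).

(5b - 2)(b + 4)(b - 6)(b - 7)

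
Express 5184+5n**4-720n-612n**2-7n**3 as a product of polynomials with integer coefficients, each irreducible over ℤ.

Trying the rational-root candidates, n = 12/5 is a root, so (5n-12) is a factor; dividing leaves n**3+n**2-120n-432.
Continuing, n = -4 is a root, giving the factor (n+4) and quotient n**2-3n-108.
The remaining quadratic factors as (n+9)(n-12).

(5n-12)(n+4)(n+9)(n-12)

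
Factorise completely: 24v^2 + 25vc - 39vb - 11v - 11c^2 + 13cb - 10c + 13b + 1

(8v + 11c - 13b - 1)(3v - c - 1)

Group: 8v(3v - c - 1) + (11c - 13b - 1)(3v - c - 1); both groups contain (3v - c - 1).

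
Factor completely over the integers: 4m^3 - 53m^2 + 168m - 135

(4m - 5)(m - 3)(m - 9)

Among the possible rational roots, m = 5/4 is a root, giving the factor (4m - 5) and quotient m^2 - 12m + 27.
The remaining quadratic factors as (m - 9)(m - 3).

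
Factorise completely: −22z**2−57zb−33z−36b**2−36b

−(11z+12b)(2z+3b+3)

Group: −2z(11z+12b) + (−3b−3)(11z+12b); both groups contain (11z+12b).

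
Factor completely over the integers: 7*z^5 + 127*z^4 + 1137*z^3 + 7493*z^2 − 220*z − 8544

(7*z + 8)*(z + 12)*(z − 1)*(z^2 + 6*z + 89)

Testing divisors of the constant over divisors of the leading coefficient, z = 1 is a root, so (z − 1) is a factor; dividing leaves 7*z^4 + 134*z^3 + 1271*z^2 + 8764*z + 8544.
Continuing, z = −8/7 is a root, so (7*z + 8) is a factor; dividing leaves z^3 + 18*z^2 + 161*z + 1068.
Next, z = −12 is a root, so (z + 12) is a factor; dividing leaves z^2 + 6*z + 89.
The quadratic z^2 + 6*z + 89 has discriminant −320 < 0 and is irreducible over ℤ.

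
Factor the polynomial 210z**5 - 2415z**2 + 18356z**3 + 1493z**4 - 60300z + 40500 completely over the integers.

Trying the rational-root candidates, z = 6/5 is a root, giving the factor (5z - 6) and quotient 42z**4 + 349z**3 + 4090z**2 + 4425z - 6750.
Then z = -15/7 is a root, giving the factor (7z + 15) and quotient 6z**3 + 37z**2 + 505z - 450.
Then z = 5/6 is a root, giving the factor (6z - 5) and quotient z**2 + 7z + 90.
The quadratic z**2 + 7z + 90 has discriminant -311 < 0 and is irreducible over ℤ.

(5z - 6)(6z - 5)(7z + 15)(z**2 + 7z + 90)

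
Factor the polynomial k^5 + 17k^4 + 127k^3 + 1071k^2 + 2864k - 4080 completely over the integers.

(k + 12)(k + 5)(k - 1)(k^2 + k + 68)

By the rational root theorem, k = 1 is a root, giving the factor (k - 1) and quotient k^4 + 18k^3 + 145k^2 + 1216k + 4080.
Then k = -12 is a root, giving the factor (k + 12) and quotient k^3 + 6k^2 + 73k + 340.
Then k = -5 is a root, so (k + 5) is a factor; dividing leaves k^2 + k + 68.
The quadratic k^2 + k + 68 has discriminant -271 < 0 and is irreducible over ℤ.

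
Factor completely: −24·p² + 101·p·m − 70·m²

−(3·p − 10·m)·(8·p − 7·m)

Group: −8·p·(3·p − 10·m) + 7·m·(3·p − 10·m); both groups contain (3·p − 10·m).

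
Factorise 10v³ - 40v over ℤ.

Every term has a factor of 10v. Then v² - 4 = (v)² − (2)².

10v(v + 2)(v - 2)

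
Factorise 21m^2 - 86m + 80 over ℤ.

(3m - 8)(7m - 10)

Need a pair with product 21·80 = 1680 and sum -86: that's -30 and -56.
Split the middle term: 21m^2 - 30m - 56m + 80 = 3m(7m - 10) - 8(7m - 10).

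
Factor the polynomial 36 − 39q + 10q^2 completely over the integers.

(2q − 3)(5q − 12)

Need a pair with product 10·36 = 360 and sum −39: that's −24 and −15.
Split the middle term: 10q^2 − 24q − 15q + 36 = 2q(5q − 12) − 3(5q − 12).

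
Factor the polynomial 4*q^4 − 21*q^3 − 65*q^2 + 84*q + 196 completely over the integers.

(4*q + 7)*(q + 2)*(q − 2)*(q − 7)

Trying the rational-root candidates, q = 7 is a root, so (q − 7) divides it; the quotient is 4*q^3 + 7*q^2 − 16*q − 28.
Next, q = −7/4 is a root, giving the factor (4*q + 7) and quotient q^2 − 4.
The remaining quadratic factors as (q − 2)(q + 2).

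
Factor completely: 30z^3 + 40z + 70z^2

Pull out the common factor 10z, then factor the remaining trinomial.

10z(3z + 4)(z + 1)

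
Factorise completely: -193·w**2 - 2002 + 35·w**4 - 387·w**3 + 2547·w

(5·w + 14)·(7·w - 13)·(w - 1)·(w - 11)

By the rational root theorem, w = 13/7 is a root, giving the factor (7·w - 13) and quotient 5·w**3 - 46·w**2 - 113·w + 154.
Next, w = 1 is a root, so (w - 1) divides it; the quotient is 5·w**2 - 41·w - 154.
The remaining quadratic factors as (w - 11)(5·w + 14).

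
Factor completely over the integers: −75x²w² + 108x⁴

Factor out 3x², leaving 36x² − 25w², which is a difference of two squares.

3x²(6x − 5w)(6x + 5w)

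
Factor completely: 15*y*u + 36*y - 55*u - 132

Group as (15*y*u + 36*y) + (-55*u - 132) = 3*y*(5*u + 12) - 11*(5*u + 12).
Both groups share the factor (5*u + 12).

(3*y - 11)*(5*u + 12)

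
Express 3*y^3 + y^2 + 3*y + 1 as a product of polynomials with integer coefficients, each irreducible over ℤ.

(3*y + 1)*(y^2 + 1)

Group as (3*y^3 + 3*y) + (y^2 + 1) = 3*y*(y^2 + 1) + (y^2 + 1).
Both groups share the factor (y^2 + 1).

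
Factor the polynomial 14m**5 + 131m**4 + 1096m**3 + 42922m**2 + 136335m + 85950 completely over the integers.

(2m + 5)(7m + 6)(m + 15)(m**2 - 9m + 191)

Testing divisors of the constant over divisors of the leading coefficient, m = -6/7 is a root, giving the factor (7m + 6) and quotient 2m**4 + 17m**3 + 142m**2 + 6010m + 14325.
Continuing, m = -15 is a root, giving the factor (m + 15) and quotient 2m**3 - 13m**2 + 337m + 955.
Then m = -5/2 is a root, so (2m + 5) is a factor; dividing leaves m**2 - 9m + 191.
The quadratic m**2 - 9m + 191 has discriminant -683 < 0 and is irreducible over ℤ.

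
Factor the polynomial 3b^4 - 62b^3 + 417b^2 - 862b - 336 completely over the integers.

(3b + 1)(b - 6)(b - 7)(b - 8)

Testing divisors of the constant over divisors of the leading coefficient, b = -1/3 is a root, so (3b + 1) divides it; the quotient is b^3 - 21b^2 + 146b - 336.
Then b = 7 is a root, giving the factor (b - 7) and quotient b^2 - 14b + 48.
The remaining quadratic factors as (b - 8)(b - 6).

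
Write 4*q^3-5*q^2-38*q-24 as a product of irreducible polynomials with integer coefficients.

Testing divisors of the constant over divisors of the leading coefficient, q = -3/4 is a root, so (4*q+3) is a factor; dividing leaves q^2-2*q-8.
The remaining quadratic factors as (q+2)(q-4).

(4*q+3)*(q+2)*(q-4)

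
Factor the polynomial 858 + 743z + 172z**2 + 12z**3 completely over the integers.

(2z + 13)(6z + 11)(z + 6)

Testing divisors of the constant over divisors of the leading coefficient, z = -6 is a root, giving the factor (z + 6) and quotient 12z**2 + 100z + 143.
The remaining quadratic factors as (2z + 13)(6z + 11).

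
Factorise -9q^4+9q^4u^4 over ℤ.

Pull out the common factor 9q^4, leaving u^4-1.
Recognize a difference of squares with the parts u^2 and 1.
u^2-1 is again a difference of squares: (u-1)(u+1).

9q^4(u+1)(u-1)(u^2+1)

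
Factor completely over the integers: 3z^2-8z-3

Need a pair with product 3·(-3) = -9 and sum -8: that's -9 and 1.
Split the middle term: 3z^2-9z + z-3 = 3z(z-3) + (z-3).

(3z+1)(z-3)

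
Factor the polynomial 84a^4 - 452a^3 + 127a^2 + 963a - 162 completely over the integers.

(2a - 9)(6a - 1)(7a + 9)(a - 2)

Among the possible rational roots, a = 2 is a root, giving the factor (a - 2) and quotient 84a^3 - 284a^2 - 441a + 81.
Continuing, a = -9/7 is a root, giving the factor (7a + 9) and quotient 12a^2 - 56a + 9.
The remaining quadratic factors as (6a - 1)(2a - 9).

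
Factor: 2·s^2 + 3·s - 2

Need a pair with product 2·(-2) = -4 and sum 3: that's 4 and -1.
Split the middle term: 2·s^2 + 4·s - s - 2 = 2·s·(s + 2) - (s + 2).

(2·s - 1)·(s + 2)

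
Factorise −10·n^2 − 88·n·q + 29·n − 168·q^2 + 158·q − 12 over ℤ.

−(2·n + 12·q − 1)·(5·n + 14·q − 12)

Group: −5·n·(2·n + 12·q − 1) + (−14·q + 12)·(2·n + 12·q − 1); both groups contain (2·n + 12·q − 1).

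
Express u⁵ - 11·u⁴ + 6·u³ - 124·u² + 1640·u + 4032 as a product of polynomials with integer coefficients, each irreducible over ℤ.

Among the possible rational roots, u = 8 is a root, giving the factor (u - 8) and quotient u⁴ - 3·u³ - 18·u² - 268·u - 504.
Next, u = 9 is a root, giving the factor (u - 9) and quotient u³ + 6·u² + 36·u + 56.
Next, u = -2 is a root, so (u + 2) is a factor; dividing leaves u² + 4·u + 28.
The quadratic u² + 4·u + 28 has discriminant -96 < 0 and is irreducible over ℤ.

(u + 2)·(u - 8)·(u - 9)·(u² + 4·u + 28)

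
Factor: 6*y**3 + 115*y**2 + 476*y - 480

(6*y - 5)*(y + 12)*(y + 8)

Among the possible rational roots, y = 5/6 is a root, so (6*y - 5) is a factor; dividing leaves y**2 + 20*y + 96.
The remaining quadratic factors as (y + 12)(y + 8).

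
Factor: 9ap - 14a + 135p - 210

(9p - 14)(a + 15)

Group as (9ap - 14a) + (135p - 210) = a(9p - 14) + 15(9p - 14).
Both groups share the factor (9p - 14).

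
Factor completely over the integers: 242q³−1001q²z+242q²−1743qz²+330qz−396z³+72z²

Group: 2q(121q²+165qz+36z²) + (−11z+2)(121q²+165qz+36z²); both groups contain (121q²+165qz+36z²), so (2q−11z+2) is a factor with cofactor 121q²+165qz+36z².
The cofactor groups again: 121q²+165qz+36z² = 11q(11q+3z) + 12z(11q+3z); both groups contain (11q+3z), giving (11q+12z)(11q+3z).

(11q+12z)(11q+3z)(2q−11z+2)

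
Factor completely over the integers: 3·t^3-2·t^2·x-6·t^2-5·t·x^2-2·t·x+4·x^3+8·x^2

(3·t+4·x)·(t-x)·(t-x-2)

Group: t·(3·t^2+t·x-4·x^2) + (-x-2)·(3·t^2+t·x-4·x^2); both groups contain (3·t^2+t·x-4·x^2), so (t-x-2) is a factor with cofactor 3·t^2+t·x-4·x^2.
The cofactor groups again: 3·t^2+t·x-4·x^2 = t·(3·t+4·x) - x·(3·t+4·x); both groups contain (3·t+4·x), giving (t-x)·(3·t+4·x).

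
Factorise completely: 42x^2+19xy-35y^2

(6x+7y)(7x-5y)

Group: 7x(6x+7y) - 5y(6x+7y); both groups contain (6x+7y).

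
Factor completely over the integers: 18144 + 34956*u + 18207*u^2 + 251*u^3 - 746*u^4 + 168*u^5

Trying the rational-root candidates, u = -7/6 is a root, so (6*u + 7) is a factor; dividing leaves 28*u^4 - 157*u^3 + 225*u^2 + 2772*u + 2592.
Next, u = -9/4 is a root, so (4*u + 9) divides it; the quotient is 7*u^3 - 55*u^2 + 180*u + 288.
Continuing, u = -8/7 is a root, so (7*u + 8) is a factor; dividing leaves u^2 - 9*u + 36.
The quadratic u^2 - 9*u + 36 has discriminant -63 < 0 and is irreducible over ℤ.

(4*u + 9)*(6*u + 7)*(7*u + 8)*(u^2 - 9*u + 36)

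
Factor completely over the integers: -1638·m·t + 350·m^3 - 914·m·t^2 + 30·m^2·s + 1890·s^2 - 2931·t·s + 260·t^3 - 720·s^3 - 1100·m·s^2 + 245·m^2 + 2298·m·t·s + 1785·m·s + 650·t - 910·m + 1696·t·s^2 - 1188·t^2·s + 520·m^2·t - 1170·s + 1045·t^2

(10·m - 4·t + 8·s - 13)·(5·m + 13·t - 10·s + 10)·(7·m - 5·t + 9·s)

Group: 7·m·(50·m^2 + 110·m·t - 60·m·s + 35·m - 52·t^2 + 144·t·s - 209·t - 80·s^2 + 210·s - 130) + (-5·t + 9·s)·(50·m^2 + 110·m·t - 60·m·s + 35·m - 52·t^2 + 144·t·s - 209·t - 80·s^2 + 210·s - 130); both groups contain (50·m^2 + 110·m·t - 60·m·s + 35·m - 52·t^2 + 144·t·s - 209·t - 80·s^2 + 210·s - 130), so (7·m - 5·t + 9·s) is a factor with cofactor 50·m^2 + 110·m·t - 60·m·s + 35·m - 52·t^2 + 144·t·s - 209·t - 80·s^2 + 210·s - 130.
The cofactor groups again: 50·m^2 + 110·m·t - 60·m·s + 35·m - 52·t^2 + 144·t·s - 209·t - 80·s^2 + 210·s - 130 = 10·m·(5·m + 13·t - 10·s + 10) + (-4·t + 8·s - 13)·(5·m + 13·t - 10·s + 10); both groups contain (5·m + 13·t - 10·s + 10), giving (10·m - 4·t + 8·s - 13)·(5·m + 13·t - 10·s + 10).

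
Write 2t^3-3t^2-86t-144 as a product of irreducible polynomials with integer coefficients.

By the rational root theorem, t = -2 is a root, giving the factor (t+2) and quotient 2t^2-7t-72.
The remaining quadratic factors as (t-8)(2t+9).

(2t+9)(t+2)(t-8)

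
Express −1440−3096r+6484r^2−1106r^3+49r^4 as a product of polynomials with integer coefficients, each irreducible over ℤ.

Trying the rational-root candidates, r = −2/7 is a root, so (7r+2) is a factor; dividing leaves 7r^3−160r^2+972r−720.
Next, r = 6/7 is a root, so (7r−6) is a factor; dividing leaves r^2−22r+120.
The remaining quadratic factors as (r−10)(r−12).

(7r+2)(7r−6)(r−10)(r−12)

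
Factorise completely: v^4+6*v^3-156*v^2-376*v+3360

By the rational root theorem, v = -14 is a root, giving the factor (v+14) and quotient v^3-8*v^2-44*v+240.
Then v = 4 is a root, so (v-4) divides it; the quotient is v^2-4*v-60.
The remaining quadratic factors as (v+6)(v-10).

(v+14)*(v+6)*(v-10)*(v-4)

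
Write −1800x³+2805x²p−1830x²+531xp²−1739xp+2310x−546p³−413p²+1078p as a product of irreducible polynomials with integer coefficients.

Group: 15x(−120x²+243xp−122x−78p²−59p+154) + 7p(−120x²+243xp−122x−78p²−59p+154); both groups contain (−120x²+243xp−122x−78p²−59p+154), so (15x+7p) is a factor with cofactor −120x²+243xp−122x−78p²−59p+154.
The cofactor groups again: −120x²+243xp−122x−78p²−59p+154 = −15x(8x−13p+14) + (6p+11)(8x−13p+14); both groups contain (8x−13p+14), giving −(15x−6p−11)(8x−13p+14).

−(8x−13p+14)(15x−6p−11)(15x+7p)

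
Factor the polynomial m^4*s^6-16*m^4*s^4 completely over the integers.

Every term has a factor of m^4*s^4; factoring it out leaves s^2-16.
Recognize a difference of squares with the parts s and 4.

m^4*s^4*(s+4)*(s-4)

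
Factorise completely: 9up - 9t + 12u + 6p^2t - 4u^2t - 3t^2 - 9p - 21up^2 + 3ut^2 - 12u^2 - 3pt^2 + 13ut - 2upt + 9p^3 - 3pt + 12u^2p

(4u - 3p - 3t)(u - p - 1)(3p - t - 3)

Group: 4u(3up - ut - 3u - 3p^2 + pt + t + 3) + (-3p - 3t)(3up - ut - 3u - 3p^2 + pt + t + 3); both groups contain (3up - ut - 3u - 3p^2 + pt + t + 3), so (4u - 3p - 3t) is a factor with cofactor 3up - ut - 3u - 3p^2 + pt + t + 3.
The cofactor groups again: 3up - ut - 3u - 3p^2 + pt + t + 3 = u(3p - t - 3) + (-p - 1)(3p - t - 3); both groups contain (3p - t - 3), giving (u - p - 1)(3p - t - 3).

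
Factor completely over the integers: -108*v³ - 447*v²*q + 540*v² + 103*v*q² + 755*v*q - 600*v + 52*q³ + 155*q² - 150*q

Group: 9*v*(-12*v² - 55*v*q + 40*v - 13*q² + 10*q) + (-4*q - 15)*(-12*v² - 55*v*q + 40*v - 13*q² + 10*q); both groups contain (-12*v² - 55*v*q + 40*v - 13*q² + 10*q), so (9*v - 4*q - 15) is a factor with cofactor -12*v² - 55*v*q + 40*v - 13*q² + 10*q.
The cofactor groups again: -12*v² - 55*v*q + 40*v - 13*q² + 10*q = -4*v*(3*v + 13*q - 10) - q*(3*v + 13*q - 10); both groups contain (3*v + 13*q - 10), giving -(4*v + q)*(3*v + 13*q - 10).

-(9*v - 4*q - 15)*(3*v + 13*q - 10)*(4*v + q)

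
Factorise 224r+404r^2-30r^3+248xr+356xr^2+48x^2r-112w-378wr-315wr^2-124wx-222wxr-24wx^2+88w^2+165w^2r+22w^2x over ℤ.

Group: w(22wx+165wr+88w-24x^2-178xr-124x+15r^2-202r-112) - 2r(22wx+165wr+88w-24x^2-178xr-124x+15r^2-202r-112); both groups contain (22wx+165wr+88w-24x^2-178xr-124x+15r^2-202r-112), so (w-2r) is a factor with cofactor 22wx+165wr+88w-24x^2-178xr-124x+15r^2-202r-112.
The cofactor groups again: 22wx+165wr+88w-24x^2-178xr-124x+15r^2-202r-112 = 11w(2x+15r+8) + (-12x+r-14)(2x+15r+8); both groups contain (2x+15r+8), giving (11w-12x+r-14)(2x+15r+8).

(w-2r)(2x+15r+8)(11w-12x+r-14)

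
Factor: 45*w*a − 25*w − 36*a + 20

Group as (45*w*a − 25*w) + (−36*a + 20) = 5*w*(9*a − 5) − 4*(9*a − 5).
Both groups share the factor (9*a − 5).

(5*w − 4)*(9*a − 5)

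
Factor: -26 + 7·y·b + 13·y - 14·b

Group as (7·y·b + 13·y) + (-14·b - 26) = y·(7·b + 13) - 2·(7·b + 13).
Both groups share the factor (7·b + 13).

(7·b + 13)·(y - 2)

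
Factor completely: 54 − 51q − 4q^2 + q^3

Among the possible rational roots, q = 9 is a root, so (q − 9) divides it; the quotient is q^2 + 5q − 6.
The remaining quadratic factors as (q + 6)(q − 1).

(q + 6)(q − 1)(q − 9)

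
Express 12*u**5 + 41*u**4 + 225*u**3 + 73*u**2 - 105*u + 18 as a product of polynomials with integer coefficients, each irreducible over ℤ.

By the rational root theorem, u = -1 is a root, giving the factor (u + 1) and quotient 12*u**4 + 29*u**3 + 196*u**2 - 123*u + 18.
Then u = 1/3 is a root, so (3*u - 1) is a factor; dividing leaves 4*u**3 + 11*u**2 + 69*u - 18.
Then u = 1/4 is a root, so (4*u - 1) is a factor; dividing leaves u**2 + 3*u + 18.
The quadratic u**2 + 3*u + 18 has discriminant -63 < 0 and is irreducible over ℤ.

(3*u - 1)*(4*u - 1)*(u + 1)*(u**2 + 3*u + 18)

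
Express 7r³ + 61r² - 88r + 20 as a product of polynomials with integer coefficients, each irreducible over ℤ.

Testing divisors of the constant over divisors of the leading coefficient, r = -10 is a root, giving the factor (r + 10) and quotient 7r² - 9r + 2.
The remaining quadratic factors as (7r - 2)(r - 1).

(7r - 2)(r + 10)(r - 1)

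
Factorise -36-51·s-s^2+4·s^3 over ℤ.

Among the possible rational roots, s = -3 is a root, so (s+3) is a factor; dividing leaves 4·s^2-13·s-12.
The remaining quadratic factors as (s-4)(4·s+3).

(4·s+3)·(s+3)·(s-4)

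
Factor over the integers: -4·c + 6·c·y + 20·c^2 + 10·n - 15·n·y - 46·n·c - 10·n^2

-(5·n - 2·c)·(2·n + 10·c + 3·y - 2)

Group: -5·n·(2·n + 10·c + 3·y - 2) + 2·c·(2·n + 10·c + 3·y - 2); both groups contain (2·n + 10·c + 3·y - 2).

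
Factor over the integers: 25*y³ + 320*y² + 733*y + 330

Among the possible rational roots, y = -10 is a root, so (y + 10) divides it; the quotient is 25*y² + 70*y + 33.
The remaining quadratic factors as (5*y + 11)(5*y + 3).

(5*y + 11)*(5*y + 3)*(y + 10)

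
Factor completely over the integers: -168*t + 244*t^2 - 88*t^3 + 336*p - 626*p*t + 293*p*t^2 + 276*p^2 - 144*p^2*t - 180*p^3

Group: 15*p*(-12*p^2 - 16*p*t + 28*p + 11*t^2 - 14*t) + (-8*t + 12)*(-12*p^2 - 16*p*t + 28*p + 11*t^2 - 14*t); both groups contain (-12*p^2 - 16*p*t + 28*p + 11*t^2 - 14*t), so (15*p - 8*t + 12) is a factor with cofactor -12*p^2 - 16*p*t + 28*p + 11*t^2 - 14*t.
The cofactor groups again: -12*p^2 - 16*p*t + 28*p + 11*t^2 - 14*t = -2*p*(6*p + 11*t - 14) + t*(6*p + 11*t - 14); both groups contain (6*p + 11*t - 14), giving -(2*p - t)*(6*p + 11*t - 14).

-(15*p - 8*t + 12)*(2*p - t)*(6*p + 11*t - 14)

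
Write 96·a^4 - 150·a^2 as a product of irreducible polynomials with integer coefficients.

6·a^2·(4·a + 5)·(4·a - 5)

Factor out 6·a^2, leaving 16·a^2 - 25, which is a difference of two squares.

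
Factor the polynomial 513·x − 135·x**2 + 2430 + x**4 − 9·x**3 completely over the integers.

(x + 3)·(x + 9)·(x − 15)·(x − 6)

By the rational root theorem, x = −9 is a root, so (x + 9) is a factor; dividing leaves x**3 − 18·x**2 + 27·x + 270.
Then x = 6 is a root, giving the factor (x − 6) and quotient x**2 − 12·x − 45.
The remaining quadratic factors as (x + 3)(x − 15).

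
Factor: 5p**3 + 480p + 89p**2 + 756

Among the possible rational roots, p = -9 is a root, giving the factor (p + 9) and quotient 5p**2 + 44p + 84.
The remaining quadratic factors as (5p + 14)(p + 6).

(5p + 14)(p + 6)(p + 9)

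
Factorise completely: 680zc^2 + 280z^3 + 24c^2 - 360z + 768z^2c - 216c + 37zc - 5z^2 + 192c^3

Group: 8z(35z^2 + 61zc - 40z + 24c^2 - 24c) + (8c + 9)(35z^2 + 61zc - 40z + 24c^2 - 24c); both groups contain (35z^2 + 61zc - 40z + 24c^2 - 24c), so (8z + 8c + 9) is a factor with cofactor 35z^2 + 61zc - 40z + 24c^2 - 24c.
The cofactor groups again: 35z^2 + 61zc - 40z + 24c^2 - 24c = 7z(5z + 3c) + (8c - 8)(5z + 3c); both groups contain (5z + 3c), giving (7z + 8c - 8)(5z + 3c).

(5z + 3c)(7z + 8c - 8)(8z + 8c + 9)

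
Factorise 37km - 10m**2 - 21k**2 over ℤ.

-(3k - m)(7k - 10m)

Group: -7k(3k - m) + 10m(3k - m); both groups contain (3k - m).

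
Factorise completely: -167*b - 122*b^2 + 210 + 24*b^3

Among the possible rational roots, b = 5/6 is a root, giving the factor (6*b - 5) and quotient 4*b^2 - 17*b - 42.
The remaining quadratic factors as (4*b + 7)(b - 6).

(4*b + 7)*(6*b - 5)*(b - 6)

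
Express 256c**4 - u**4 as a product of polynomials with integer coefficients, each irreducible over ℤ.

(4c + u)(4c - u)(16c**2 + u**2)

(4c)⁴ − (u)⁴ = ((4c)² − (u)²)((4c)² + (u)²); the first factor splits again, the second (16c**2 + u**2) is irreducible.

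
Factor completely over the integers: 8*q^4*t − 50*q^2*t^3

2*q^2*t*(2*q + 5*t)*(2*q − 5*t)

Factor out 2*q^2*t, leaving 4*q^2 − 25*t^2, which is a difference of two squares.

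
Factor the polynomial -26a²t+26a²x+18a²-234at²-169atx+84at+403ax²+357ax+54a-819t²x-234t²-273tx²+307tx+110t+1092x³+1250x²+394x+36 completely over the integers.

-(13t-13x-9)(2a+7x+2)(a+9t+12x+2)

Group: 13t(-2a²-18at-31ax-6a-63tx-18t-84x²-38x-4) + (-13x-9)(-2a²-18at-31ax-6a-63tx-18t-84x²-38x-4); both groups contain (-2a²-18at-31ax-6a-63tx-18t-84x²-38x-4), so (13t-13x-9) is a factor with cofactor -2a²-18at-31ax-6a-63tx-18t-84x²-38x-4.
The cofactor groups again: -2a²-18at-31ax-6a-63tx-18t-84x²-38x-4 = -a(2a+7x+2) + (-9t-12x-2)(2a+7x+2); both groups contain (2a+7x+2), giving -(a+9t+12x+2)(2a+7x+2).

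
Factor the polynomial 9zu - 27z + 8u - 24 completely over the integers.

(9z + 8)(u - 3)

Group as (9zu - 27z) + (8u - 24) = 9z(u - 3) + 8(u - 3).
Both groups share the factor (u - 3).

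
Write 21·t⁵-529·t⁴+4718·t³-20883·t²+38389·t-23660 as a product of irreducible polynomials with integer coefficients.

(3·t-4)·(7·t-13)·(t-13)·(t²-9·t+35)

Testing divisors of the constant over divisors of the leading coefficient, t = 13/7 is a root, giving the factor (7·t-13) and quotient 3·t⁴-70·t³+544·t²-1973·t+1820.
Continuing, t = 13 is a root, so (t-13) divides it; the quotient is 3·t³-31·t²+141·t-140.
Then t = 4/3 is a root, giving the factor (3·t-4) and quotient t²-9·t+35.
The quadratic t²-9·t+35 has discriminant -59 < 0 and is irreducible over ℤ.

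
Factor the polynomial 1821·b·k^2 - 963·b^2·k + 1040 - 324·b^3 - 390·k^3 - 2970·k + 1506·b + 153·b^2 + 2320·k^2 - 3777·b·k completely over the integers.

-(12·b - 3·k + 13)·(3·b + 13·k - 8)·(9·b - 10·k + 10)

Group: 12·b·(-27·b^2 - 87·b·k + 42·b + 130·k^2 - 210·k + 80) + (-3·k + 13)·(-27·b^2 - 87·b·k + 42·b + 130·k^2 - 210·k + 80); both groups contain (-27·b^2 - 87·b·k + 42·b + 130·k^2 - 210·k + 80), so (12·b - 3·k + 13) is a factor with cofactor -27·b^2 - 87·b·k + 42·b + 130·k^2 - 210·k + 80.
The cofactor groups again: -27·b^2 - 87·b·k + 42·b + 130·k^2 - 210·k + 80 = -9·b·(3·b + 13·k - 8) + (10·k - 10)·(3·b + 13·k - 8); both groups contain (3·b + 13·k - 8), giving -(9·b - 10·k + 10)·(3·b + 13·k - 8).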